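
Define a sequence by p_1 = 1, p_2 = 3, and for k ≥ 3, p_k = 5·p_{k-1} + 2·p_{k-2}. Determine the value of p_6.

Step forward from the initial values:
p_3 = 17; p_4 = 91; p_5 = 489; p_6 = 2627.

2627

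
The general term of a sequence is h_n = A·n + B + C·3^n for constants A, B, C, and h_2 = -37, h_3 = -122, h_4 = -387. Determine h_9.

-98372

Plug in n = 2, 3, 4: 2A + B + 9C = -37; 3A + B + 27C = -122; 4A + B + 81C = -387.
Subtracting the first from the second: A + 18C = -85.
Subtracting the second from the third: A + 54C = -265.
Solving: C = -5, A = 5, then B = -2.
Hence h_9 = 5·9 + (-2) + (-5)·19683 = -98372.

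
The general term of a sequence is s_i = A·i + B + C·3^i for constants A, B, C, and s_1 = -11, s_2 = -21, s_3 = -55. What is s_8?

-13113

Write the equations: A + B + 3C = -11; 2A + B + 9C = -21; 3A + B + 27C = -55.
Subtracting the first from the second: A + 6C = -10.
Subtracting the second from the third: A + 18C = -34.
Solving: C = -2, A = 2, then B = -7.
So s_i = 2·i + (-7) + (-2)·3^i; at i=8 this is -13113.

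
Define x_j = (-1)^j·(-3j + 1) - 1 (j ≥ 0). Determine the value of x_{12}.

(-1)^12 = 1; -3j + 1 at j=12 is -35; so x_{12} = -36.

-36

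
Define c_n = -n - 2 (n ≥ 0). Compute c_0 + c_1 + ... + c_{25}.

-377

Over n = 0..25: Σn = 325.
Total = (-1)·325 + (-2)·26 = -377.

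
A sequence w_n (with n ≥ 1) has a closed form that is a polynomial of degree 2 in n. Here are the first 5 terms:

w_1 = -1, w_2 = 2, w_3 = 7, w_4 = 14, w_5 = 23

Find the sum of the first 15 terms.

1210

1st diffs: 3, 5, 7, 9.
2nd diffs: 2, 2, 2 (constant).
Newton forward-difference form: w_n = -1 + 3·C(n-1,1) + 2·C(n-1,2).
Continuing: …, 34, 47, 62, 79, …, w_{15} = 223.
Summing n = 1..15 (15 terms) gives 1210.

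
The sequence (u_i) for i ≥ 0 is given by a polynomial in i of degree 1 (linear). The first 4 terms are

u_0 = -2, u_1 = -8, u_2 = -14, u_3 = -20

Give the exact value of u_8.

1st diffs: -6, -6, -6 (constant).
So u_i = -6i - 2.
Evaluating at i = 8 gives u_8 = -50.

-50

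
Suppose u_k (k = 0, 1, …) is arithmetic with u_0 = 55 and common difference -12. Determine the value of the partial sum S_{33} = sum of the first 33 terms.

-4521

u_k = 55 + (k - 0)·(-12).
u_{32} = -329; S = 33·(55 + (-329))/2 = -4521.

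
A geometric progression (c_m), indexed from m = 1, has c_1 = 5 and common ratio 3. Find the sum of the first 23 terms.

c_m = 5·3^(m-1).
S = 5·(3^23 - 1)/(3 - 1) = 5·(94143178827 - 1)/(2) = 235357947065.

235357947065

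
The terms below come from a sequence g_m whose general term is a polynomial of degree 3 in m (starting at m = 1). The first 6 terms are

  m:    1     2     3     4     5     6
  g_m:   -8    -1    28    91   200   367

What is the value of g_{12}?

3259

1st diffs: 7, 29, 63, 109, 167.
2nd diffs: 22, 34, 46, 58.
3rd diffs: 12, 12, 12 (constant).
So g_m = 2m^3 - m^2 - 4m - 5.
Evaluating at m = 12 gives g_{12} = 3259.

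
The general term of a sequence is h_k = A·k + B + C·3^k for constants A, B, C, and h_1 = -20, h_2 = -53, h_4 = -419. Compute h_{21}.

-52301766080

Plug in k = 1, 2, 4: A + B + 3C = -20; 2A + B + 9C = -53; 4A + B + 81C = -419.
Subtracting the first from the second: A + 6C = -33.
Subtracting the second from the third: 2A + 72C = -366.
Solving: C = -5, A = -3, then B = -2.
Hence h_{21} = -3·21 + (-2) + (-5)·10460353203 = -52301766080.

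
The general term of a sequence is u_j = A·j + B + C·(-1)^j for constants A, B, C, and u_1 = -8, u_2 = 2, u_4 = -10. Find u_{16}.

-82

At j = 1, 2, 4: A + B - C = -8; 2A + B + C = 2; 4A + B + C = -10.
Subtracting the first from the second: A + 2C = 10.
Subtracting the second from the third: 2A = -12.
Solving: C = 8, A = -6, then B = 6.
Hence u_{16} = -6·16 + 6 + 8·1 = -82.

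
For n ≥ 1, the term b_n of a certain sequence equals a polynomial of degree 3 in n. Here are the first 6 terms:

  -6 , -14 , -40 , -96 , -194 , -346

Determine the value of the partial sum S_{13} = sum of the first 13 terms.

1st diffs: -8, -26, -56, -98, -152.
2nd diffs: -18, -30, -42, -54.
3rd diffs: -12, -12, -12 (constant).
Newton forward-difference form: b_n = -6 + (-8)·C(n-1,1) + (-18)·C(n-1,2) + (-12)·C(n-1,3).
Continuing: …, -564, -860, -1246, -1734, …, b_{13} = -3930.
Summing n = 1..13 (13 terms) gives -14430.

-14430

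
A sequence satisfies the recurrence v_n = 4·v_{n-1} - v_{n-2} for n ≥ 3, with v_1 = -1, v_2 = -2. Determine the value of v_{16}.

-189750626

Iterate the recurrence:
v_3 = -7  v_4 = -26  v_5 = -97  …  v_{13} = -3650401  v_{14} = -13623482  v_{15} = -50843527  v_{16} = -189750626.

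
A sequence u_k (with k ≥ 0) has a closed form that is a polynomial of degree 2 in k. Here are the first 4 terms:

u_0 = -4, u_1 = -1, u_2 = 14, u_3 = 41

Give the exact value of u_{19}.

1st diffs: 3, 15, 27.
2nd diffs: 12, 12 (constant).
So u_k = 6k^2 - 3k - 4.
Evaluating at k = 19 gives u_{19} = 2105.

2105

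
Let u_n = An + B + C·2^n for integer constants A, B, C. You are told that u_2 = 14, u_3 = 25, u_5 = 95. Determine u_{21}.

Plug in n = 2, 3, 5: 2A + B + 4C = 14; 3A + B + 8C = 25; 5A + B + 32C = 95.
Subtracting the first from the second: A + 4C = 11.
Subtracting the second from the third: 2A + 24C = 70.
Solving: C = 3, A = -1, then B = 4.
Hence u_{21} = -1·21 + 4 + 3·2097152 = 6291439.

6291439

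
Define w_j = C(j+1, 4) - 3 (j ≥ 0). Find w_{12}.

C(13, 4) = 715, so w_{12} = 712.

712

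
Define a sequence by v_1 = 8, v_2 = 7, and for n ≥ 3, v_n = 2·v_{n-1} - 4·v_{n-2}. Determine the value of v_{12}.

9216

Step forward from the initial values:
v_3 = -18  v_4 = -64  v_5 = -56  v_6 = 144  v_7 = 512  v_8 = 448  v_9 = -1152  v_{10} = -4096  v_{11} = -3584  v_{12} = 9216.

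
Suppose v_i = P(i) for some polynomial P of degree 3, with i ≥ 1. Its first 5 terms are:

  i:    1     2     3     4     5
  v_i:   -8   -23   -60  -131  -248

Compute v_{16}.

1st diffs: -15, -37, -71, -117.
2nd diffs: -22, -34, -46.
3rd diffs: -12, -12 (constant).
So v_i = -2i^3 + i^2 - 4i - 3.
Evaluating at i = 16 gives v_{16} = -8003.

-8003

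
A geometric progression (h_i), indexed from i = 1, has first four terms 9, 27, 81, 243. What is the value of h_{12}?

1594323

Common ratio r = 3.
h_i = 9·3^(i-1).
h_{12} = 9·3^11 = 1594323.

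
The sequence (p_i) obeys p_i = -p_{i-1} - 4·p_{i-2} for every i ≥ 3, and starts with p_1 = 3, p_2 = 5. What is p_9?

Compute successive terms:
p_3 = -17;  p_4 = -3;  p_5 = 71;  p_6 = -59;  p_7 = -225;  p_8 = 461;  p_9 = 439.

439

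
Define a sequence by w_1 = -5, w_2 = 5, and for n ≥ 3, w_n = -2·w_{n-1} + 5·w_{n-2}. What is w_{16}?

Compute successive terms:
w_3 = -35;  w_4 = 95;  w_5 = -365;  …;  w_{13} = -7095965;  w_{14} = 24476405;  w_{15} = -84432635;  w_{16} = 291247295.

291247295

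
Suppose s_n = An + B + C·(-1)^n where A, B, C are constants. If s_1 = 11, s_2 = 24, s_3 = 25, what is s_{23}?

The three given values yield: A + B - C = 11; 2A + B + C = 24; 3A + B - C = 25.
Subtracting the first from the second: A + 2C = 13.
Subtracting the second from the third: A - 2C = 1.
Solving: C = 3, A = 7, then B = 7.
So s_n = 7·n + 7 + 3·(-1)^n; at n=23 this is 165.

165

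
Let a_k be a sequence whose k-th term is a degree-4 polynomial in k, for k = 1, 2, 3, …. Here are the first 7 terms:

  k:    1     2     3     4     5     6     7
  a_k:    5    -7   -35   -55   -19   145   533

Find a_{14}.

22625

1st diffs: -12, -28, -20, 36, 164, 388.
2nd diffs: -16, 8, 56, 128, 224.
3rd diffs: 24, 48, 72, 96.
4th diffs: 24, 24, 24 (constant).
Newton forward-difference form: a_k = 5 + (-12)·C(k-1,1) + (-16)·C(k-1,2) + 24·C(k-1,3) + 24·C(k-1,4).
At k = 14: k-1 = 13, so a_{14} = 5 - 156 - 1248 + 6864 + 17160 = 22625.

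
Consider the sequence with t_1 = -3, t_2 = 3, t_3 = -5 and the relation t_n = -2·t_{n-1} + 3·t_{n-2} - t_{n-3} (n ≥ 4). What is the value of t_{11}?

Iterate the recurrence:
t_4 = 22; t_5 = -62; t_6 = 195; t_7 = -598; t_8 = 1843; t_9 = -5675; t_{10} = 17477; t_{11} = -53822.

-53822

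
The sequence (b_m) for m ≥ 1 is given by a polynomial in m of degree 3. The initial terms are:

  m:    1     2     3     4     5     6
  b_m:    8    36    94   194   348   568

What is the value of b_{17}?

10776

1st diffs: 28, 58, 100, 154, 220.
2nd diffs: 30, 42, 54, 66.
3rd diffs: 12, 12, 12 (constant).
Newton forward-difference form: b_m = 8 + 28·C(m-1,1) + 30·C(m-1,2) + 12·C(m-1,3).
At m = 17: m-1 = 16, so b_{17} = 8 + 448 + 3600 + 6720 = 10776.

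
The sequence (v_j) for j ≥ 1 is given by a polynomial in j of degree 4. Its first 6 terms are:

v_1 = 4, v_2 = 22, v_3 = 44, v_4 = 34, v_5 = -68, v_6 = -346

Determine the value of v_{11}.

-8996

1st diffs: 18, 22, -10, -102, -278.
2nd diffs: 4, -32, -92, -176.
3rd diffs: -36, -60, -84.
4th diffs: -24, -24 (constant).
Newton forward-difference form: v_j = 4 + 18·C(j-1,1) + 4·C(j-1,2) + (-36)·C(j-1,3) + (-24)·C(j-1,4).
At j = 11: j-1 = 10, so v_{11} = 4 + 180 + 180 - 4320 - 5040 = -8996.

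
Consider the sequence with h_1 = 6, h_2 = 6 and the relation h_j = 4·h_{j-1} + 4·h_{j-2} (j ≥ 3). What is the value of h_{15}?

Compute successive terms:
h_3 = 48  h_4 = 216  h_5 = 1056  …  h_{12} = 64493568  h_{13} = 311402496  h_{14} = 1503584256  h_{15} = 7259947008.

7259947008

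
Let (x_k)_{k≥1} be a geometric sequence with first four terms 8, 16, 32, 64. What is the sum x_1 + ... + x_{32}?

34359738360

Common ratio r = 2.
x_k = 8·2^(k-1).
S = 8·(2^32 - 1)/(2 - 1) = 8·(4294967296 - 1)/(1) = 34359738360.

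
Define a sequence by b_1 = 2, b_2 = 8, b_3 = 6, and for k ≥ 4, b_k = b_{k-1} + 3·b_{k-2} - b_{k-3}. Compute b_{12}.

10836

b_4 = 28  b_5 = 38  b_6 = 116  b_7 = 202  b_8 = 512  b_9 = 1002  b_{10} = 2336  b_{11} = 4830  b_{12} = 10836.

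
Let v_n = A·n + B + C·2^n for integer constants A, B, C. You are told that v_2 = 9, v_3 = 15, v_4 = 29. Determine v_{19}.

1048543

The three given values yield: 2A + B + 4C = 9; 3A + B + 8C = 15; 4A + B + 16C = 29.
Subtracting the first from the second: A + 4C = 6.
Subtracting the second from the third: A + 8C = 14.
Solving: C = 2, A = -2, then B = 5.
So v_n = -2·n + 5 + 2·2^n; at n=19 this is 1048543.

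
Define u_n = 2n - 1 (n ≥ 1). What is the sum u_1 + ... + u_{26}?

676

Over n = 1..26: Σn = 351.
Total = (2)·351 + (-1)·26 = 676.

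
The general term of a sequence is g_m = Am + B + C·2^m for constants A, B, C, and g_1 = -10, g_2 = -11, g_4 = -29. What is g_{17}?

At m = 1, 2, 4: A + B + 2C = -10; 2A + B + 4C = -11; 4A + B + 16C = -29.
Subtracting the first from the second: A + 2C = -1.
Subtracting the second from the third: 2A + 12C = -18.
Solving: C = -2, A = 3, then B = -9.
Hence g_{17} = 3·17 + (-9) + (-2)·131072 = -262102.

-262102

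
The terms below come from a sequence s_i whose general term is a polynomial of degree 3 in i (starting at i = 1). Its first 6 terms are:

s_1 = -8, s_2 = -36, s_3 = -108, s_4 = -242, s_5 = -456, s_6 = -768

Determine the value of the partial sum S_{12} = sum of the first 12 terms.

1st diffs: -28, -72, -134, -214, -312.
2nd diffs: -44, -62, -80, -98.
3rd diffs: -18, -18, -18 (constant).
Newton forward-difference form: s_i = -8 + (-28)·C(i-1,1) + (-44)·C(i-1,2) + (-18)·C(i-1,3).
Continuing: …, -1196, -1758, -2472, -3356, …, s_{12} = -5706.
Summing i = 1..12 (12 terms) gives -20534.

-20534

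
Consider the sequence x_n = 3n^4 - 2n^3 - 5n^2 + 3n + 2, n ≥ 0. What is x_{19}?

375499

x_{19} = 3·19^4 - 2·19^3 - 5·19^2 + 3·19 + 2 = 375499.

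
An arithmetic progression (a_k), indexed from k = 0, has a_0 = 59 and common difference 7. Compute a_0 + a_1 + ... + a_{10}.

1034

a_k = 59 + (k - 0)·7.
a_{10} = 129; S = 11·(59 + 129)/2 = 1034.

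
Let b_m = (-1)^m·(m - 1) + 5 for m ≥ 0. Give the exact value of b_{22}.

26

(-1)^22 = 1; m - 1 at m=22 is 21; so b_{22} = 26.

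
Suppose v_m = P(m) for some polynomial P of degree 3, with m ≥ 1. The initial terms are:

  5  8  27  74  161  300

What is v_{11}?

1st diffs: 3, 19, 47, 87, 139.
2nd diffs: 16, 28, 40, 52.
3rd diffs: 12, 12, 12 (constant).
Newton forward-difference form: v_m = 5 + 3·C(m-1,1) + 16·C(m-1,2) + 12·C(m-1,3).
At m = 11: m-1 = 10, so v_{11} = 5 + 30 + 720 + 1440 = 2195.

2195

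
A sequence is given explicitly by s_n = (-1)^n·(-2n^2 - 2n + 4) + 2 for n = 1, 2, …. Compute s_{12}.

-306

(-1)^12 = 1; -2n^2 - 2n + 4 at n=12 is -308; so s_{12} = -306.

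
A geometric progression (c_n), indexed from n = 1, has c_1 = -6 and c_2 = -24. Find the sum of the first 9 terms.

Common ratio r = 4.
c_n = (-6)·4^(n-1).
S = (-6)·(4^9 - 1)/(4 - 1) = (-6)·(262144 - 1)/(3) = -524286.

-524286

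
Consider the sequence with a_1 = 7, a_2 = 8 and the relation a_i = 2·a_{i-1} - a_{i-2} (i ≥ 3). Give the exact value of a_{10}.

16

Iterate the recurrence:
a_3 = 9, a_4 = 10, a_5 = 11, a_6 = 12, a_7 = 13, a_8 = 14, a_9 = 15, a_{10} = 16.
(Characteristic roots are 1 and 1.)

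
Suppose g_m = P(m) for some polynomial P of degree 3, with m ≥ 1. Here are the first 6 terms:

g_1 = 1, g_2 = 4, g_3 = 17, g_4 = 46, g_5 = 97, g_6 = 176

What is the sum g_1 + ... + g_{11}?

3806

1st diffs: 3, 13, 29, 51, 79.
2nd diffs: 10, 16, 22, 28.
3rd diffs: 6, 6, 6 (constant).
Newton forward-difference form: g_m = 1 + 3·C(m-1,1) + 10·C(m-1,2) + 6·C(m-1,3).
Continuing: …, 289, 442, 641, 892, …, g_{11} = 1201.
Summing m = 1..11 (11 terms) gives 3806.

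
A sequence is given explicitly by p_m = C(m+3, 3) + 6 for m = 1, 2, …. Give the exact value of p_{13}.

566

C(16, 3) = 560, so p_{13} = 566.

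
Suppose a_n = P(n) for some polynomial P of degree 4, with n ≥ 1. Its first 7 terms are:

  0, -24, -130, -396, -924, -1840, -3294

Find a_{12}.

1st diffs: -24, -106, -266, -528, -916, -1454.
2nd diffs: -82, -160, -262, -388, -538.
3rd diffs: -78, -102, -126, -150.
4th diffs: -24, -24, -24 (constant).
So a_n = -n^4 - 3n^3 + 2n^2 + 6n - 4.
Evaluating at n = 12 gives a_{12} = -25564.

-25564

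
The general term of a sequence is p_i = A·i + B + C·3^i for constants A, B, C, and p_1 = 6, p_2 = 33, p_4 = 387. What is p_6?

3621

Plug in i = 1, 2, 4: A + B + 3C = 6; 2A + B + 9C = 33; 4A + B + 81C = 387.
Subtracting the first from the second: A + 6C = 27.
Subtracting the second from the third: 2A + 72C = 354.
Solving: C = 5, A = -3, then B = -6.
So p_i = -3·i + (-6) + 5·3^i; at i=6 this is 3621.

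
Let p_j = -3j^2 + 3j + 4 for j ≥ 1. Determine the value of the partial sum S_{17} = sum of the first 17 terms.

Over j = 1..17: Σj = 153, Σj² = 1785.
Total = (-3)·1785 + (3)·153 + (4)·17 = -4828.

-4828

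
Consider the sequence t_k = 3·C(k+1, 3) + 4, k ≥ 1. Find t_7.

C(8, 3) = 56, so t_7 = 172.

172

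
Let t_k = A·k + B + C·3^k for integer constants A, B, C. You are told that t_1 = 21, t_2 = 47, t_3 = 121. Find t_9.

78757

Plug in k = 1, 2, 3: A + B + 3C = 21; 2A + B + 9C = 47; 3A + B + 27C = 121.
Subtracting the first from the second: A + 6C = 26.
Subtracting the second from the third: A + 18C = 74.
Solving: C = 4, A = 2, then B = 7.
Therefore t_9 = 18 + 7 + 4·19683 = 78757.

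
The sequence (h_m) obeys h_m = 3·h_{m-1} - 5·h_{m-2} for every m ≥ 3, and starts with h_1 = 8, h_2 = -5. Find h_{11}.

-40105

Compute successive terms:
h_3 = -55; h_4 = -140; h_5 = -145; h_6 = 265; h_7 = 1520; h_8 = 3235; h_9 = 2105; h_{10} = -9860; h_{11} = -40105.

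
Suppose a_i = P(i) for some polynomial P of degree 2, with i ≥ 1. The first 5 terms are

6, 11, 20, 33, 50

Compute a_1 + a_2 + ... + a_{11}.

1st diffs: 5, 9, 13, 17.
2nd diffs: 4, 4, 4 (constant).
Newton forward-difference form: a_i = 6 + 5·C(i-1,1) + 4·C(i-1,2).
Continuing: …, 71, 96, 125, 158, …, a_{11} = 236.
Summing i = 1..11 (11 terms) gives 1001.

1001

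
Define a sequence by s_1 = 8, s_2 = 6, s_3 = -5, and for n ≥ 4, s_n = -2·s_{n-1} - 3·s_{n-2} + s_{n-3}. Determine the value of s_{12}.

Compute successive terms:
s_4 = 0; s_5 = 21; s_6 = -47; s_7 = 31; s_8 = 100; s_9 = -340; s_{10} = 411; s_{11} = 298; s_{12} = -2169.

-2169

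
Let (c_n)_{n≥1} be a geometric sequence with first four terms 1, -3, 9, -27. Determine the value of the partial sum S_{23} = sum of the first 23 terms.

Common ratio r = -3.
c_n = 1·(-3)^(n-1).
S = 1·((-3)^23 - 1)/(-3 - 1) = 1·(-94143178827 - 1)/(-4) = 23535794707.

23535794707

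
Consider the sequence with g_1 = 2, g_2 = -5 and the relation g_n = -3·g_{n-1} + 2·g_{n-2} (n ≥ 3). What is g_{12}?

Applying the relation repeatedly:
g_3 = 19; g_4 = -67; g_5 = 239; g_6 = -851; g_7 = 3031; g_8 = -10795; g_9 = 38447; g_{10} = -136931; g_{11} = 487687; g_{12} = -1736923.

-1736923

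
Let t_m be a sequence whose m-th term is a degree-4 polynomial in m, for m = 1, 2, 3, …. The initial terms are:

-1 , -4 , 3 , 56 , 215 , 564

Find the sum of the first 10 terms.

14663

1st diffs: -3, 7, 53, 159, 349.
2nd diffs: 10, 46, 106, 190.
3rd diffs: 36, 60, 84.
4th diffs: 24, 24 (constant).
Newton forward-difference form: t_m = -1 + (-3)·C(m-1,1) + 10·C(m-1,2) + 36·C(m-1,3) + 24·C(m-1,4).
Continuing: 1211, 2288, 3951, 6380.
Summing m = 1..10 (10 terms) gives 14663.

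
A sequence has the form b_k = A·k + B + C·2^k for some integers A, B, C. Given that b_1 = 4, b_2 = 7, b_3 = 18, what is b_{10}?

The three given values yield: A + B + 2C = 4; 2A + B + 4C = 7; 3A + B + 8C = 18.
Subtracting the first from the second: A + 2C = 3.
Subtracting the second from the third: A + 4C = 11.
Solving: C = 4, A = -5, then B = 1.
Therefore b_{10} = -50 + 1 + 4·1024 = 4047.

4047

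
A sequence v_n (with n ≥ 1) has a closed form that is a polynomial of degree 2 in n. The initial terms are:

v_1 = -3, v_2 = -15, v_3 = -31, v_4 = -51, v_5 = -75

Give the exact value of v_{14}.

-471

1st diffs: -12, -16, -20, -24.
2nd diffs: -4, -4, -4 (constant).
Newton forward-difference form: v_n = -3 + (-12)·C(n-1,1) + (-4)·C(n-1,2).
At n = 14: n-1 = 13, so v_{14} = -3 - 156 - 312 = -471.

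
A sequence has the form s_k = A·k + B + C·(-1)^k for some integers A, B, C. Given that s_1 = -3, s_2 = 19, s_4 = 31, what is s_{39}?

225

Write the equations: A + B - C = -3; 2A + B + C = 19; 4A + B + C = 31.
Subtracting the first from the second: A + 2C = 22.
Subtracting the second from the third: 2A = 12.
Solving: C = 8, A = 6, then B = -1.
So s_k = 6·k + (-1) + 8·(-1)^k; at k=39 this is 225.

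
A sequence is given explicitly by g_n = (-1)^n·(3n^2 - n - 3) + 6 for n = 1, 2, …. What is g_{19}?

(-1)^19 = -1; 3n^2 - n - 3 at n=19 is 1061; so g_{19} = -1055.

-1055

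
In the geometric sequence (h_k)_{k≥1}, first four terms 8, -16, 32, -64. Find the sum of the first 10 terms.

-2728

Common ratio r = -2.
h_k = 8·(-2)^(k-1).
S = 8·((-2)^10 - 1)/(-2 - 1) = 8·(1024 - 1)/(-3) = -2728.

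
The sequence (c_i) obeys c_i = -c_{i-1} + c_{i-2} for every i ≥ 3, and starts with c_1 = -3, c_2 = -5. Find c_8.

Applying the relation repeatedly:
c_3 = 2, c_4 = -7, c_5 = 9, c_6 = -16, c_7 = 25, c_8 = -41.

-41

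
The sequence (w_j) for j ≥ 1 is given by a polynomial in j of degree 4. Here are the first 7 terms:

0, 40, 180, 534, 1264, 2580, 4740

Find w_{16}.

128490

1st diffs: 40, 140, 354, 730, 1316, 2160.
2nd diffs: 100, 214, 376, 586, 844.
3rd diffs: 114, 162, 210, 258.
4th diffs: 48, 48, 48 (constant).
Newton forward-difference form: w_j = 40·C(j-1,1) + 100·C(j-1,2) + 114·C(j-1,3) + 48·C(j-1,4).
At j = 16: j-1 = 15, so w_{16} = 600 + 10500 + 51870 + 65520 = 128490.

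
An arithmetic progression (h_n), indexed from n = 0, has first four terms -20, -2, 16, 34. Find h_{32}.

556

Common difference d = 18.
h_n = -20 + (n - 0)·18.
h_{32} = -20 + 32·18 = 556.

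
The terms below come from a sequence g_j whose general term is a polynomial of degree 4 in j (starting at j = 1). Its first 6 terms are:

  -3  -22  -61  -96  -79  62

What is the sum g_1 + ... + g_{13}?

1st diffs: -19, -39, -35, 17, 141.
2nd diffs: -20, 4, 52, 124.
3rd diffs: 24, 48, 72.
4th diffs: 24, 24 (constant).
Newton forward-difference form: g_j = -3 + (-19)·C(j-1,1) + (-20)·C(j-1,2) + 24·C(j-1,3) + 24·C(j-1,4).
Continuing: …, 423, 1124, 2309, 4146, …, g_{13} = 15609.
Summing j = 1..13 (13 terms) gives 40807.

40807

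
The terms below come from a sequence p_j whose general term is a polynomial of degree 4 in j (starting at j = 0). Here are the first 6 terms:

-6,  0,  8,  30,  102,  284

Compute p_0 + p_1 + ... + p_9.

9018

1st diffs: 6, 8, 22, 72, 182.
2nd diffs: 2, 14, 50, 110.
3rd diffs: 12, 36, 60.
4th diffs: 24, 24 (constant).
Newton forward-difference form: p_j = -6 + 6·C(j,1) + 2·C(j,2) + 12·C(j,3) + 24·C(j,4).
Continuing: 660, 1338, 2450, 4152.
Summing j = 0..9 (10 terms) gives 9018.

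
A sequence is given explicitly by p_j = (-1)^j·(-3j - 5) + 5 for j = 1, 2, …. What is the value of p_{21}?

73

(-1)^21 = -1; -3j - 5 at j=21 is -68; so p_{21} = 73.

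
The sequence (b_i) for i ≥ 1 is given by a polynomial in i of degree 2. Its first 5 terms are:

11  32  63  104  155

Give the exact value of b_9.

1st diffs: 21, 31, 41, 51.
2nd diffs: 10, 10, 10 (constant).
Newton forward-difference form: b_i = 11 + 21·C(i-1,1) + 10·C(i-1,2).
At i = 9: i-1 = 8, so b_9 = 11 + 168 + 280 = 459.

459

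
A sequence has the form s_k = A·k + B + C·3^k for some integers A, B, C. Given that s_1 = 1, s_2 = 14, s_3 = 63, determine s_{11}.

531383

Plug in k = 1, 2, 3: A + B + 3C = 1; 2A + B + 9C = 14; 3A + B + 27C = 63.
Subtracting the first from the second: A + 6C = 13.
Subtracting the second from the third: A + 18C = 49.
Solving: C = 3, A = -5, then B = -3.
Therefore s_{11} = -55 + (-3) + 3·177147 = 531383.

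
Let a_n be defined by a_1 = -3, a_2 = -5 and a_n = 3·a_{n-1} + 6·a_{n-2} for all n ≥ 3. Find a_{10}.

-926721

Applying the relation repeatedly:
a_3 = -33, a_4 = -129, a_5 = -585, a_6 = -2529, a_7 = -11097, a_8 = -48465, a_9 = -211977, a_{10} = -926721.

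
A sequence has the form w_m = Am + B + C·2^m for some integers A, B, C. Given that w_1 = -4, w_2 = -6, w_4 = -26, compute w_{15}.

At m = 1, 2, 4: A + B + 2C = -4; 2A + B + 4C = -6; 4A + B + 16C = -26.
Subtracting the first from the second: A + 2C = -2.
Subtracting the second from the third: 2A + 12C = -20.
Solving: C = -2, A = 2, then B = -2.
Hence w_{15} = 2·15 + (-2) + (-2)·32768 = -65508.

-65508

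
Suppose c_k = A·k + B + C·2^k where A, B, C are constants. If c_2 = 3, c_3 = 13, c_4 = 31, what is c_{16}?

131095

At k = 2, 3, 4: 2A + B + 4C = 3; 3A + B + 8C = 13; 4A + B + 16C = 31.
Subtracting the first from the second: A + 4C = 10.
Subtracting the second from the third: A + 8C = 18.
Solving: C = 2, A = 2, then B = -9.
Hence c_{16} = 2·16 + (-9) + 2·65536 = 131095.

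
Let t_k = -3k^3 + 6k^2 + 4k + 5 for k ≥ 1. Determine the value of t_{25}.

t_{25} = -3·25^3 + 6·25^2 + 4·25 + 5 = -43020.

-43020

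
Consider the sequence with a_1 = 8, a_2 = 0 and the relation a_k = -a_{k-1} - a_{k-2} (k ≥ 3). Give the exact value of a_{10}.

Step forward from the initial values:
a_3 = -8; a_4 = 8; a_5 = 0; a_6 = -8; a_7 = 8; a_8 = 0; a_9 = -8; a_{10} = 8.

8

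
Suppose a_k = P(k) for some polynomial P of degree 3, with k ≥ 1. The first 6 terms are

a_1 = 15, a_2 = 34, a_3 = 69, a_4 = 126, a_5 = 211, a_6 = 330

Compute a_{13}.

2619

1st diffs: 19, 35, 57, 85, 119.
2nd diffs: 16, 22, 28, 34.
3rd diffs: 6, 6, 6 (constant).
Newton forward-difference form: a_k = 15 + 19·C(k-1,1) + 16·C(k-1,2) + 6·C(k-1,3).
At k = 13: k-1 = 12, so a_{13} = 15 + 228 + 1056 + 1320 = 2619.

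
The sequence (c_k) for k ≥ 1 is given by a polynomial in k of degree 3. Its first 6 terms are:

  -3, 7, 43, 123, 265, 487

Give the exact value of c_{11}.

1st diffs: 10, 36, 80, 142, 222.
2nd diffs: 26, 44, 62, 80.
3rd diffs: 18, 18, 18 (constant).
Newton forward-difference form: c_k = -3 + 10·C(k-1,1) + 26·C(k-1,2) + 18·C(k-1,3).
At k = 11: k-1 = 10, so c_{11} = -3 + 100 + 1170 + 2160 = 3427.

3427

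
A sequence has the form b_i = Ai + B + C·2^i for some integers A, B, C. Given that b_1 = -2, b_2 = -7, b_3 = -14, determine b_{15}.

-32810

Write the equations: A + B + 2C = -2; 2A + B + 4C = -7; 3A + B + 8C = -14.
Subtracting the first from the second: A + 2C = -5.
Subtracting the second from the third: A + 4C = -7.
Solving: C = -1, A = -3, then B = 3.
Hence b_{15} = -3·15 + 3 + (-1)·32768 = -32810.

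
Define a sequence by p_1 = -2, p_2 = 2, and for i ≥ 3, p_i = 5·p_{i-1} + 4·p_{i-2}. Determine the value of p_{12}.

19294098

p_3 = 2, p_4 = 18, p_5 = 98, p_6 = 562, p_7 = 3202, p_8 = 18258, p_9 = 104098, p_{10} = 593522, p_{11} = 3384002, p_{12} = 19294098.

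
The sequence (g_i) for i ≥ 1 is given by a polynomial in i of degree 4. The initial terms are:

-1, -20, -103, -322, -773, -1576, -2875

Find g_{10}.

-11548

1st diffs: -19, -83, -219, -451, -803, -1299.
2nd diffs: -64, -136, -232, -352, -496.
3rd diffs: -72, -96, -120, -144.
4th diffs: -24, -24, -24 (constant).
Newton forward-difference form: g_i = -1 + (-19)·C(i-1,1) + (-64)·C(i-1,2) + (-72)·C(i-1,3) + (-24)·C(i-1,4).
At i = 10: i-1 = 9, so g_{10} = -1 - 171 - 2304 - 6048 - 3024 = -11548.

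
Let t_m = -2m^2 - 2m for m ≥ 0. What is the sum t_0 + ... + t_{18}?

-4560

Over m = 0..18: Σm = 171, Σm² = 2109.
Total = (-2)·2109 + (-2)·171 = -4560.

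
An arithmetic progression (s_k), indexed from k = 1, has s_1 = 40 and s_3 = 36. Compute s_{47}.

-52

Common difference d = (36 - 40) / (3 - 1) = -2.
s_k = 40 + (k - 1)·(-2).
s_{47} = 40 + 46·(-2) = -52.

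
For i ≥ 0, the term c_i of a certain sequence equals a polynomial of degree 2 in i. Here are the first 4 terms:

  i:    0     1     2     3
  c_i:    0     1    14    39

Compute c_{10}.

1st diffs: 1, 13, 25.
2nd diffs: 12, 12 (constant).
So c_i = 6i^2 - 5i.
Evaluating at i = 10 gives c_{10} = 550.

550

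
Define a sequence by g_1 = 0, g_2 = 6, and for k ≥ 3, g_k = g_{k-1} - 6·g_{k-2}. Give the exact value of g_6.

Applying the relation repeatedly:
g_3 = 6  g_4 = -30  g_5 = -66  g_6 = 114.

114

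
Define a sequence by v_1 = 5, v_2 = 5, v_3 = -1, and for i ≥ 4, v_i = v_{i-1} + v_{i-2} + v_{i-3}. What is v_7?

Applying the relation repeatedly:
v_4 = 9; v_5 = 13; v_6 = 21; v_7 = 43.

43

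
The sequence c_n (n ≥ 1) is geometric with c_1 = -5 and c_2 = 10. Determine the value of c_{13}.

-20480

Common ratio r = -2.
c_n = (-5)·(-2)^(n-1).
c_{13} = (-5)·(-2)^12 = -20480.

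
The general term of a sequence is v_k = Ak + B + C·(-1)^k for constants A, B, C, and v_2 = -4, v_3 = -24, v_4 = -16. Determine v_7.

The three given values yield: 2A + B + C = -4; 3A + B - C = -24; 4A + B + C = -16.
Subtracting the first from the second: A - 2C = -20.
Subtracting the second from the third: A + 2C = 8.
Solving: C = 7, A = -6, then B = 1.
Hence v_7 = -6·7 + 1 + 7·(-1) = -48.

-48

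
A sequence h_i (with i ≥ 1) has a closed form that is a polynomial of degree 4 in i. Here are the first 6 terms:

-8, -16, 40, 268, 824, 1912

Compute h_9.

11128

1st diffs: -8, 56, 228, 556, 1088.
2nd diffs: 64, 172, 328, 532.
3rd diffs: 108, 156, 204.
4th diffs: 48, 48 (constant).
So h_i = 2i^4 - 2i^3 - 6i^2 - 6i + 4.
Evaluating at i = 9 gives h_9 = 11128.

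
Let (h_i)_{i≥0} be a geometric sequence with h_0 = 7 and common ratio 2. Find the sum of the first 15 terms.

h_i = 7·2^(i-0).
S = 7·(2^15 - 1)/(2 - 1) = 7·(32768 - 1)/(1) = 229369.

229369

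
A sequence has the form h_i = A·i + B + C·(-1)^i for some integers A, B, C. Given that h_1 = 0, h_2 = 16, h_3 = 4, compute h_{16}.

Plug in i = 1, 2, 3: A + B - C = 0; 2A + B + C = 16; 3A + B - C = 4.
Subtracting the first from the second: A + 2C = 16.
Subtracting the second from the third: A - 2C = -12.
Solving: C = 7, A = 2, then B = 5.
So h_i = 2·i + 5 + 7·(-1)^i; at i=16 this is 44.

44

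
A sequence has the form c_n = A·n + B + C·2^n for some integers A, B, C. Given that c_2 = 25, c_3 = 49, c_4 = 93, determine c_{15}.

At n = 2, 3, 4: 2A + B + 4C = 25; 3A + B + 8C = 49; 4A + B + 16C = 93.
Subtracting the first from the second: A + 4C = 24.
Subtracting the second from the third: A + 8C = 44.
Solving: C = 5, A = 4, then B = -3.
Therefore c_{15} = 60 + (-3) + 5·32768 = 163897.

163897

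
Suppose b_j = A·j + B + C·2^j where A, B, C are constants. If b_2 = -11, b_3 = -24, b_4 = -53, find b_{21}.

-8388546

At j = 2, 3, 4: 2A + B + 4C = -11; 3A + B + 8C = -24; 4A + B + 16C = -53.
Subtracting the first from the second: A + 4C = -13.
Subtracting the second from the third: A + 8C = -29.
Solving: C = -4, A = 3, then B = -1.
Hence b_{21} = 3·21 + (-1) + (-4)·2097152 = -8388546.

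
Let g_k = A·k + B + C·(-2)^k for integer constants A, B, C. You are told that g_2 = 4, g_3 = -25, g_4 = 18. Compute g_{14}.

32704

Write the equations: 2A + B + 4C = 4; 3A + B - 8C = -25; 4A + B + 16C = 18.
Subtracting the first from the second: A - 12C = -29.
Subtracting the second from the third: A + 24C = 43.
Solving: C = 2, A = -5, then B = 6.
Hence g_{14} = -5·14 + 6 + 2·16384 = 32704.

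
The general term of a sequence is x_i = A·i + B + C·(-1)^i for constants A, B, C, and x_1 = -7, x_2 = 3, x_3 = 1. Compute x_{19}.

65

Write the equations: A + B - C = -7; 2A + B + C = 3; 3A + B - C = 1.
Subtracting the first from the second: A + 2C = 10.
Subtracting the second from the third: A - 2C = -2.
Solving: C = 3, A = 4, then B = -8.
So x_i = 4·i + (-8) + 3·(-1)^i; at i=19 this is 65.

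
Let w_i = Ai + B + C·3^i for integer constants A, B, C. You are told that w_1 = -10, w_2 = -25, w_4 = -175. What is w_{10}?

At i = 1, 2, 4: A + B + 3C = -10; 2A + B + 9C = -25; 4A + B + 81C = -175.
Subtracting the first from the second: A + 6C = -15.
Subtracting the second from the third: 2A + 72C = -150.
Solving: C = -2, A = -3, then B = -1.
Hence w_{10} = -3·10 + (-1) + (-2)·59049 = -118129.

-118129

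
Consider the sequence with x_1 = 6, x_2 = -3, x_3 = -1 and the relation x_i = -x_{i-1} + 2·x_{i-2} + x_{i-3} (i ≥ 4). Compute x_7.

Applying the relation repeatedly:
x_4 = 1; x_5 = -6; x_6 = 7; x_7 = -18.

-18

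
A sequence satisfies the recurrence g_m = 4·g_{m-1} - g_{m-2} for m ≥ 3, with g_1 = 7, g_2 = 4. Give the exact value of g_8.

6184

Iterate the recurrence:
g_3 = 9  g_4 = 32  g_5 = 119  g_6 = 444  g_7 = 1657  g_8 = 6184.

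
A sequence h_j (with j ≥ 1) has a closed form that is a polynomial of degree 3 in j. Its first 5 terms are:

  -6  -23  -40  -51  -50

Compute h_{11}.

1st diffs: -17, -17, -11, 1.
2nd diffs: 0, 6, 12.
3rd diffs: 6, 6 (constant).
So h_j = j^3 - 6j^2 - 6j + 5.
Evaluating at j = 11 gives h_{11} = 544.

544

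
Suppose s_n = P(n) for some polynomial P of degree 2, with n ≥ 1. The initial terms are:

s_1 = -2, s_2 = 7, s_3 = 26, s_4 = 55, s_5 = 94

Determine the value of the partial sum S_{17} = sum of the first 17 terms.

1st diffs: 9, 19, 29, 39.
2nd diffs: 10, 10, 10 (constant).
So s_n = 5n^2 - 6n - 1.
Continuing: …, 143, 202, 271, 350, …, s_{17} = 1342.
Summing n = 1..17 (17 terms) gives 7990.

7990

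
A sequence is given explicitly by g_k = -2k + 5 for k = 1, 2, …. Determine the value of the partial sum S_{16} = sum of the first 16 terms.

-192

Over k = 1..16: Σk = 136.
Total = (-2)·136 + (5)·16 = -192.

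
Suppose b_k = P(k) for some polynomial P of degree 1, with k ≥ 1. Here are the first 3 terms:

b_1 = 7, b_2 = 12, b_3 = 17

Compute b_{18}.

92

1st diffs: 5, 5 (constant).
So b_k = 5k + 2.
Evaluating at k = 18 gives b_{18} = 92.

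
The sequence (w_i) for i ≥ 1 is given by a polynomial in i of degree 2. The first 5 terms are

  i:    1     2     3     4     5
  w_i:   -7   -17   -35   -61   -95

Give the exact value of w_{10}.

1st diffs: -10, -18, -26, -34.
2nd diffs: -8, -8, -8 (constant).
So w_i = -4i^2 + 2i - 5.
Evaluating at i = 10 gives w_{10} = -385.

-385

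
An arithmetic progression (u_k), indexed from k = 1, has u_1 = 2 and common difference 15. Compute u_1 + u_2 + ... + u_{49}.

u_k = 2 + (k - 1)·15.
u_{49} = 722; S = 49·(2 + 722)/2 = 17738.

17738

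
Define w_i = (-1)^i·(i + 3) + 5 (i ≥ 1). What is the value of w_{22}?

(-1)^22 = 1; i + 3 at i=22 is 25; so w_{22} = 30.

30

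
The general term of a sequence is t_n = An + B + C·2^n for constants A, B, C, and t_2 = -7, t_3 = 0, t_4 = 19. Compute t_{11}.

6080

Plug in n = 2, 3, 4: 2A + B + 4C = -7; 3A + B + 8C = 0; 4A + B + 16C = 19.
Subtracting the first from the second: A + 4C = 7.
Subtracting the second from the third: A + 8C = 19.
Solving: C = 3, A = -5, then B = -9.
Therefore t_{11} = -55 + (-9) + 3·2048 = 6080.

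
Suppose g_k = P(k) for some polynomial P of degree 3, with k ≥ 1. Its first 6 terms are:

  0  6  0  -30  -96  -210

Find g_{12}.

1st diffs: 6, -6, -30, -66, -114.
2nd diffs: -12, -24, -36, -48.
3rd diffs: -12, -12, -12 (constant).
Newton forward-difference form: g_k = 6·C(k-1,1) + (-12)·C(k-1,2) + (-12)·C(k-1,3).
At k = 12: k-1 = 11, so g_{12} = 66 - 660 - 1980 = -2574.

-2574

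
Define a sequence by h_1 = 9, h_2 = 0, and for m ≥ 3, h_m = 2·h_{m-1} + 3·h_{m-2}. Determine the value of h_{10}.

44280

h_3 = 27  h_4 = 54  h_5 = 189  h_6 = 540  h_7 = 1647  h_8 = 4914  h_9 = 14769  h_{10} = 44280.
(Characteristic roots are 3 and -1.)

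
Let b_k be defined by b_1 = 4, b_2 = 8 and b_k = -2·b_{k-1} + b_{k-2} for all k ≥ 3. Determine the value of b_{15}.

Iterate the recurrence:
b_3 = -12  b_4 = 32  b_5 = -76  …  b_{12} = 36416  b_{13} = -87916  b_{14} = 212248  b_{15} = -512412.

-512412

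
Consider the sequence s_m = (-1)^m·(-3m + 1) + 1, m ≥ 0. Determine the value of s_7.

21

(-1)^7 = -1; -3m + 1 at m=7 is -20; so s_7 = 21.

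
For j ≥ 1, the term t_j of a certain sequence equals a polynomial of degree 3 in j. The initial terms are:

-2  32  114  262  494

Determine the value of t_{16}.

13738

1st diffs: 34, 82, 148, 232.
2nd diffs: 48, 66, 84.
3rd diffs: 18, 18 (constant).
So t_j = 3j^3 + 6j^2 - 5j - 6.
Evaluating at j = 16 gives t_{16} = 13738.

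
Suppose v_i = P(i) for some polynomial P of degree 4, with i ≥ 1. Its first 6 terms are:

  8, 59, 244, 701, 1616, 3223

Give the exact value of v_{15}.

1st diffs: 51, 185, 457, 915, 1607.
2nd diffs: 134, 272, 458, 692.
3rd diffs: 138, 186, 234.
4th diffs: 48, 48 (constant).
Newton forward-difference form: v_i = 8 + 51·C(i-1,1) + 134·C(i-1,2) + 138·C(i-1,3) + 48·C(i-1,4).
At i = 15: i-1 = 14, so v_{15} = 8 + 714 + 12194 + 50232 + 48048 = 111196.

111196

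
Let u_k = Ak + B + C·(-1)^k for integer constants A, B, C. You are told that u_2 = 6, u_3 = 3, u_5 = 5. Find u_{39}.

39

Plug in k = 2, 3, 5: 2A + B + C = 6; 3A + B - C = 3; 5A + B - C = 5.
Subtracting the first from the second: A - 2C = -3.
Subtracting the second from the third: 2A = 2.
Solving: C = 2, A = 1, then B = 2.
Therefore u_{39} = 39 + 2 + 2·(-1) = 39.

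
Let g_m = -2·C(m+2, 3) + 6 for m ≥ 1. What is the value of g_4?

-34

C(6, 3) = 20, so g_4 = -34.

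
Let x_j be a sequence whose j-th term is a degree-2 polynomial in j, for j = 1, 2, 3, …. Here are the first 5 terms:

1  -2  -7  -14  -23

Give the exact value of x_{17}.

1st diffs: -3, -5, -7, -9.
2nd diffs: -2, -2, -2 (constant).
Newton forward-difference form: x_j = 1 + (-3)·C(j-1,1) + (-2)·C(j-1,2).
At j = 17: j-1 = 16, so x_{17} = 1 - 48 - 240 = -287.

-287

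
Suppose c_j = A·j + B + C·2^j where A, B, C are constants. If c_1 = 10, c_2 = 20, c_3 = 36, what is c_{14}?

Write the equations: A + B + 2C = 10; 2A + B + 4C = 20; 3A + B + 8C = 36.
Subtracting the first from the second: A + 2C = 10.
Subtracting the second from the third: A + 4C = 16.
Solving: C = 3, A = 4, then B = 0.
Therefore c_{14} = 56 + 0 + 3·16384 = 49208.

49208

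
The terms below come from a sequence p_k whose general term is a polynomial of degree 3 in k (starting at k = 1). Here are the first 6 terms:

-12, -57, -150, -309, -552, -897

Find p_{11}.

-4782

1st diffs: -45, -93, -159, -243, -345.
2nd diffs: -48, -66, -84, -102.
3rd diffs: -18, -18, -18 (constant).
Newton forward-difference form: p_k = -12 + (-45)·C(k-1,1) + (-48)·C(k-1,2) + (-18)·C(k-1,3).
At k = 11: k-1 = 10, so p_{11} = -12 - 450 - 2160 - 2160 = -4782.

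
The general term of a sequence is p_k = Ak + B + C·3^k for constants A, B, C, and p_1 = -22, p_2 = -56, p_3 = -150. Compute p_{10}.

-295288

The three given values yield: A + B + 3C = -22; 2A + B + 9C = -56; 3A + B + 27C = -150.
Subtracting the first from the second: A + 6C = -34.
Subtracting the second from the third: A + 18C = -94.
Solving: C = -5, A = -4, then B = -3.
So p_k = -4·k + (-3) + (-5)·3^k; at k=10 this is -295288.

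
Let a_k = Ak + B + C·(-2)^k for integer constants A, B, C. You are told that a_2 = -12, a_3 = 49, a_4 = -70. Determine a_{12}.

-20462

The three given values yield: 2A + B + 4C = -12; 3A + B - 8C = 49; 4A + B + 16C = -70.
Subtracting the first from the second: A - 12C = 61.
Subtracting the second from the third: A + 24C = -119.
Solving: C = -5, A = 1, then B = 6.
Hence a_{12} = 1·12 + 6 + (-5)·4096 = -20462.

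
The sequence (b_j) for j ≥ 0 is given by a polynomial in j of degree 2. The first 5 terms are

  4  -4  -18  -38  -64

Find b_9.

1st diffs: -8, -14, -20, -26.
2nd diffs: -6, -6, -6 (constant).
So b_j = -3j^2 - 5j + 4.
Evaluating at j = 9 gives b_9 = -284.

-284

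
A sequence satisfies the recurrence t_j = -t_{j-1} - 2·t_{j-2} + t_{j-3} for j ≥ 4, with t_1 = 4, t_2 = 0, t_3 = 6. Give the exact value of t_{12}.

Compute successive terms:
t_4 = -2; t_5 = -10; t_6 = 20; t_7 = -2; t_8 = -48; t_9 = 72; t_{10} = 22; t_{11} = -214; t_{12} = 242.

242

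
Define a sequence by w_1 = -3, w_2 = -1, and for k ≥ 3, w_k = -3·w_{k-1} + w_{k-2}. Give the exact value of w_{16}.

-1543321

Compute successive terms:
w_3 = 0; w_4 = -1; w_5 = 3; …; w_{13} = 42837; w_{14} = -141481; w_{15} = 467280; w_{16} = -1543321.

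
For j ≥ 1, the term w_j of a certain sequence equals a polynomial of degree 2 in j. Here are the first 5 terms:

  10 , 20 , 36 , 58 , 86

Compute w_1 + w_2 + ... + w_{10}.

1270

1st diffs: 10, 16, 22, 28.
2nd diffs: 6, 6, 6 (constant).
Newton forward-difference form: w_j = 10 + 10·C(j-1,1) + 6·C(j-1,2).
Continuing: …, 120, 160, 206, 258, …, w_{10} = 316.
Summing j = 1..10 (10 terms) gives 1270.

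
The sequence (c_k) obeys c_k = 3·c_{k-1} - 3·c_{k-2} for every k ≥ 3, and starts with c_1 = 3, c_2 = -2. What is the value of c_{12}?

2673

Compute successive terms:
c_3 = -15  c_4 = -39  c_5 = -72  c_6 = -99  c_7 = -81  c_8 = 54  c_9 = 405  c_{10} = 1053  c_{11} = 1944  c_{12} = 2673.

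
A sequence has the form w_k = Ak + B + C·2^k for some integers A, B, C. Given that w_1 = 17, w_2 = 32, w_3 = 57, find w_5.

187

Plug in k = 1, 2, 3: A + B + 2C = 17; 2A + B + 4C = 32; 3A + B + 8C = 57.
Subtracting the first from the second: A + 2C = 15.
Subtracting the second from the third: A + 4C = 25.
Solving: C = 5, A = 5, then B = 2.
So w_k = 5·k + 2 + 5·2^k; at k=5 this is 187.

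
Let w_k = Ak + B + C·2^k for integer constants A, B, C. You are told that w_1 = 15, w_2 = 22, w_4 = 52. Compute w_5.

87

At k = 1, 2, 4: A + B + 2C = 15; 2A + B + 4C = 22; 4A + B + 16C = 52.
Subtracting the first from the second: A + 2C = 7.
Subtracting the second from the third: 2A + 12C = 30.
Solving: C = 2, A = 3, then B = 8.
Therefore w_5 = 15 + 8 + 2·32 = 87.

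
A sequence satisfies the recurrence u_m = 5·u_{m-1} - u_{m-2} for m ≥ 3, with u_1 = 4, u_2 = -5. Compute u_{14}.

-892892885

Step forward from the initial values:
u_3 = -29;  u_4 = -140;  u_5 = -671;  …;  u_{11} = -8117879;  u_{12} = -38895095;  u_{13} = -186357596;  u_{14} = -892892885.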